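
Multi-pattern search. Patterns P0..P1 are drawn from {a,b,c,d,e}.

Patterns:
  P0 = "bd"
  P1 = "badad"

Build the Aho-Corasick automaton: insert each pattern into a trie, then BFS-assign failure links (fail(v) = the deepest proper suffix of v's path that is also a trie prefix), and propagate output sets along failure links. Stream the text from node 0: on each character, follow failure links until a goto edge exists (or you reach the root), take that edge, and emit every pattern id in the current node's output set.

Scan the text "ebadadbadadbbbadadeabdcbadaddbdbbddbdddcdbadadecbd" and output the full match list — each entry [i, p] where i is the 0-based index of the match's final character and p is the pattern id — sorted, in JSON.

Build automaton:
Trie (insert patterns):
  0='ε' goto b→1
  1='b' goto a→3 d→2
  2='bd' goto ·  [P0 ends]
  3='ba' goto d→4
  4='bad' goto a→5
  5='bada' goto d→6
  6='badad' goto ·  [P1 ends]

Failure links (BFS by depth):
  n1('b'): parent n0 fail=0; on 'b' 0 → fail=0;  out ∅∪∅=∅
  n2('bd'): parent n1 fail=0; on 'd' 0 → fail=0;  out {0}∪∅={0}
  n3('ba'): parent n1 fail=0; on 'a' 0 → fail=0;  out ∅∪∅=∅
  n4('bad'): parent n3 fail=0; on 'd' 0 → fail=0;  out ∅∪∅=∅
  n5('bada'): parent n4 fail=0; on 'a' 0 → fail=0;  out ∅∪∅=∅
  n6('badad'): parent n5 fail=0; on 'd' 0 → fail=0;  out {1}∪∅={1}

Text stream:
pos 0 'e': at 0
pos 1 'b': at 1
pos 2 'a': at 3
pos 3 'd': at 4
pos 4 'a': at 5
pos 5 'd': at 6  → match P1@[1:5]
pos 6 'b': at 1 (via fail)
pos 7 'a': at 3
pos 8 'd': at 4
pos 9 'a': at 5
pos 10 'd': at 6  → match P1@[6:10]
pos 11 'b': at 1 (via fail)
pos 12 'b': at 1 (via fail)
pos 13 'b': at 1 (via fail)
pos 14 'a': at 3
pos 15 'd': at 4
pos 16 'a': at 5
pos 17 'd': at 6  → match P1@[13:17]
pos 18 'e': at 0 (via fail)
pos 19 'a': at 0
pos 20 'b': at 1
pos 21 'd': at 2  → match P0@[20:21]
pos 22 'c': at 0 (via fail)
pos 23 'b': at 1
pos 24 'a': at 3
pos 25 'd': at 4
pos 26 'a': at 5
pos 27 'd': at 6  → match P1@[23:27]
pos 28 'd': at 0 (via fail)
pos 29 'b': at 1
pos 30 'd': at 2  → match P0@[29:30]
pos 31 'b': at 1 (via fail)
pos 32 'b': at 1 (via fail)
pos 33 'd': at 2  → match P0@[32:33]
pos 34 'd': at 0 (via fail)
pos 35 'b': at 1
pos 36 'd': at 2  → match P0@[35:36]
pos 37 'd': at 0 (via fail)
pos 38 'd': at 0
pos 39 'c': at 0
pos 40 'd': at 0
pos 41 'b': at 1
pos 42 'a': at 3
pos 43 'd': at 4
pos 44 'a': at 5
pos 45 'd': at 6  → match P1@[41:45]
pos 46 'e': at 0 (via fail)
pos 47 'c': at 0
pos 48 'b': at 1
pos 49 'd': at 2  → match P0@[48:49]

Matches: [[5,1],[10,1],[17,1],[21,0],[27,1],[30,0],[33,0],[36,0],[45,1],[49,0]]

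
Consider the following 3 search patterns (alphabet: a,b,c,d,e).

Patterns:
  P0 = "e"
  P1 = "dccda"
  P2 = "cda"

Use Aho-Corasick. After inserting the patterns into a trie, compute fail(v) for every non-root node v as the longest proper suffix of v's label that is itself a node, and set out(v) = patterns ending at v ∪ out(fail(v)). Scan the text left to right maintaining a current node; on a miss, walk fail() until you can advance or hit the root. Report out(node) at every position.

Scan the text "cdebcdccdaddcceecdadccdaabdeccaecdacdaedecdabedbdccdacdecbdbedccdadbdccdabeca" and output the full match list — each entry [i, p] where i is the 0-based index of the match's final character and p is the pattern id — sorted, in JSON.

Build automaton:
Trie (insert patterns):
  0='ε' goto c→7 d→2 e→1
  1='e' goto ·  ←P0
  2='d' goto c→3
  3='dc' goto c→4
  4='dcc' goto d→5
  5='dccd' goto a→6
  6='dccda' goto ·  ←P1
  7='c' goto d→8
  8='cd' goto a→9
  9='cda' goto ·  ←P2

BFS fail/out derivation:
  n1('e'): parent n0 fail=0; on 'e' 0 → fail=0;  out {0}∪∅={0}
  n2('d'): parent n0 fail=0; on 'd' 0 → fail=0;  out ∅∪∅=∅
  n7('c'): parent n0 fail=0; on 'c' 0 → fail=0;  out ∅∪∅=∅
  n3('dc'): parent n2 fail=0; on 'c' 0 → fail=7;  out ∅∪∅=∅
  n8('cd'): parent n7 fail=0; on 'd' 0 → fail=2;  out ∅∪∅=∅
  n4('dcc'): parent n3 fail=7; on 'c' 7→0 → fail=7;  out ∅∪∅=∅
  n9('cda'): parent n8 fail=2; on 'a' 2→0 → fail=0;  out {2}∪∅={2}
  n5('dccd'): parent n4 fail=7; on 'd' 7 → fail=8;  out ∅∪∅=∅
  n6('dccda'): parent n5 fail=8; on 'a' 8 → fail=9;  out {1}∪{2}={1,2}

Scan:
i=0 'c': node 0→7
i=1 'd': node 7→8
i=2 'e': node 8→1 (via fail)  → match P0@[2:2]
i=3 'b': node 1→0 (via fail)
i=4 'c': node 0→7
i=5 'd': node 7→8
i=6 'c': node 8→3 (via fail)
i=7 'c': node 3→4
i=8 'd': node 4→5
i=9 'a': node 5→6  → match P1@[5:9],P2@[7:9]
i=10 'd': node 6→2 (via fail)
i=11 'd': node 2→2 (via fail)
i=12 'c': node 2→3
i=13 'c': node 3→4
i=14 'e': node 4→1 (via fail)  → match P0@[14:14]
i=15 'e': node 1→1 (via fail)  → match P0@[15:15]
i=16 'c': node 1→7 (via fail)
i=17 'd': node 7→8
i=18 'a': node 8→9  → match P2@[16:18]
i=19 'd': node 9→2 (via fail)
i=20 'c': node 2→3
i=21 'c': node 3→4
i=22 'd': node 4→5
i=23 'a': node 5→6  → match P1@[19:23],P2@[21:23]
i=24 'a': node 6→0 (via fail)
i=25 'b': node 0→0
i=26 'd': node 0→2
i=27 'e': node 2→1 (via fail)  → match P0@[27:27]
i=28 'c': node 1→7 (via fail)
i=29 'c': node 7→7 (via fail)
i=30 'a': node 7→0 (via fail)
i=31 'e': node 0→1  → match P0@[31:31]
i=32 'c': node 1→7 (via fail)
i=33 'd': node 7→8
i=34 'a': node 8→9  → match P2@[32:34]
i=35 'c': node 9→7 (via fail)
i=36 'd': node 7→8
i=37 'a': node 8→9  → match P2@[35:37]
i=38 'e': node 9→1 (via fail)  → match P0@[38:38]
i=39 'd': node 1→2 (via fail)
i=40 'e': node 2→1 (via fail)  → match P0@[40:40]
i=41 'c': node 1→7 (via fail)
i=42 'd': node 7→8
i=43 'a': node 8→9  → match P2@[41:43]
i=44 'b': node 9→0 (via fail)
i=45 'e': node 0→1  → match P0@[45:45]
i=46 'd': node 1→2 (via fail)
i=47 'b': node 2→0 (via fail)
i=48 'd': node 0→2
i=49 'c': node 2→3
i=50 'c': node 3→4
i=51 'd': node 4→5
i=52 'a': node 5→6  → match P1@[48:52],P2@[50:52]
i=53 'c': node 6→7 (via fail)
i=54 'd': node 7→8
i=55 'e': node 8→1 (via fail)  → match P0@[55:55]
i=56 'c': node 1→7 (via fail)
i=57 'b': node 7→0 (via fail)
i=58 'd': node 0→2
i=59 'b': node 2→0 (via fail)
i=60 'e': node 0→1  → match P0@[60:60]
i=61 'd': node 1→2 (via fail)
i=62 'c': node 2→3
i=63 'c': node 3→4
i=64 'd': node 4→5
i=65 'a': node 5→6  → match P1@[61:65],P2@[63:65]
i=66 'd': node 6→2 (via fail)
i=67 'b': node 2→0 (via fail)
i=68 'd': node 0→2
i=69 'c': node 2→3
i=70 'c': node 3→4
i=71 'd': node 4→5
i=72 'a': node 5→6  → match P1@[68:72],P2@[70:72]
i=73 'b': node 6→0 (via fail)
i=74 'e': node 0→1  → match P0@[74:74]
i=75 'c': node 1→7 (via fail)
i=76 'a': node 7→0 (via fail)

All matches (sorted): [[2,0],[9,1],[9,2],[14,0],[15,0],[18,2],[23,1],[23,2],[27,0],[31,0],[34,2],[37,2],[38,0],[40,0],[43,2],[45,0],[52,1],[52,2],[55,0],[60,0],[65,1],[65,2],[72,1],[72,2],[74,0]]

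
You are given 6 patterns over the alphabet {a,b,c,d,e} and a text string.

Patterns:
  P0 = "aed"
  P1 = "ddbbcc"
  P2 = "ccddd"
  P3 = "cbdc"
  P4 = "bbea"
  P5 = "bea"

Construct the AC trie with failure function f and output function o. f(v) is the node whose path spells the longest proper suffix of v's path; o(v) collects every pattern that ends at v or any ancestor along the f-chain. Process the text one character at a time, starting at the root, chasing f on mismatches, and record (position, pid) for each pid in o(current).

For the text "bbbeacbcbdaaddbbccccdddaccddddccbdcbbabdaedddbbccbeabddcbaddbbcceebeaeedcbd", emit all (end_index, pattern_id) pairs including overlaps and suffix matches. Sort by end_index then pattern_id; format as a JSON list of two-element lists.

Build:
Trie nodes:
  n0 'ε': a→1 b→18 c→10 d→4
  n1 'a': e→2
  n2 'ae': d→3
  n3 'aed': ·  [P0 ends]
  n4 'd': d→5
  n5 'dd': b→6
  n6 'ddb': b→7
  n7 'ddbb': c→8
  n8 'ddbbc': c→9
  n9 'ddbbcc': ·  [P1 ends]
  n10 'c': b→15 c→11
  n11 'cc': d→12
  n12 'ccd': d→13
  n13 'ccdd': d→14
  n14 'ccddd': ·  [P2 ends]
  n15 'cb': d→16
  n16 'cbd': c→17
  n17 'cbdc': ·  [P3 ends]
  n18 'b': b→19 e→22
  n19 'bb': e→20
  n20 'bbe': a→21
  n21 'bbea': ·  [P4 ends]
  n22 'be': a→23
  n23 'bea': ·  [P5 ends]

BFS fail/out derivation:
  n1('a'): parent n0 fail=0; on 'a' 0 → fail=0;  out ∅∪∅=∅
  n4('d'): parent n0 fail=0; on 'd' 0 → fail=0;  out ∅∪∅=∅
  n10('c'): parent n0 fail=0; on 'c' 0 → fail=0;  out ∅∪∅=∅
  n18('b'): parent n0 fail=0; on 'b' 0 → fail=0;  out ∅∪∅=∅
  n2('ae'): parent n1 fail=0; on 'e' 0 → fail=0;  out ∅∪∅=∅
  n5('dd'): parent n4 fail=0; on 'd' 0 → fail=4;  out ∅∪∅=∅
  n11('cc'): parent n10 fail=0; on 'c' 0 → fail=10;  out ∅∪∅=∅
  n15('cb'): parent n10 fail=0; on 'b' 0 → fail=18;  out ∅∪∅=∅
  n19('bb'): parent n18 fail=0; on 'b' 0 → fail=18;  out ∅∪∅=∅
  n22('be'): parent n18 fail=0; on 'e' 0 → fail=0;  out ∅∪∅=∅
  n3('aed'): parent n2 fail=0; on 'd' 0 → fail=4;  out {0}∪∅={0}
  n6('ddb'): parent n5 fail=4; on 'b' 4→0 → fail=18;  out ∅∪∅=∅
  n12('ccd'): parent n11 fail=10; on 'd' 10→0 → fail=4;  out ∅∪∅=∅
  n16('cbd'): parent n15 fail=18; on 'd' 18→0 → fail=4;  out ∅∪∅=∅
  n20('bbe'): parent n19 fail=18; on 'e' 18 → fail=22;  out ∅∪∅=∅
  n23('bea'): parent n22 fail=0; on 'a' 0 → fail=1;  out {5}∪∅={5}
  n7('ddbb'): parent n6 fail=18; on 'b' 18 → fail=19;  out ∅∪∅=∅
  n13('ccdd'): parent n12 fail=4; on 'd' 4 → fail=5;  out ∅∪∅=∅
  n17('cbdc'): parent n16 fail=4; on 'c' 4→0 → fail=10;  out {3}∪∅={3}
  n21('bbea'): parent n20 fail=22; on 'a' 22 → fail=23;  out {4}∪{5}={4,5}
  n8('ddbbc'): parent n7 fail=19; on 'c' 19→18→0 → fail=10;  out ∅∪∅=∅
  n14('ccddd'): parent n13 fail=5; on 'd' 5→4 → fail=5;  out {2}∪∅={2}
  n9('ddbbcc'): parent n8 fail=10; on 'c' 10 → fail=11;  out {1}∪∅={1}

Text stream:
i=0 'b': node 0→18
i=1 'b': node 18→19
i=2 'b': node 19→19 ·f
i=3 'e': node 19→20
i=4 'a': node 20→21  → match P4@[1:4],P5@[2:4]
i=5 'c': node 21→10 ·f
i=6 'b': node 10→15
i=7 'c': node 15→10 ·f
i=8 'b': node 10→15
i=9 'd': node 15→16
i=10 'a': node 16→1 ·f
i=11 'a': node 1→1 ·f
i=12 'd': node 1→4 ·f
i=13 'd': node 4→5
i=14 'b': node 5→6
i=15 'b': node 6→7
i=16 'c': node 7→8
i=17 'c': node 8→9  → match P1@[12:17]
i=18 'c': node 9→11 ·f
i=19 'c': node 11→11 ·f
i=20 'd': node 11→12
i=21 'd': node 12→13
i=22 'd': node 13→14  → match P2@[18:22]
i=23 'a': node 14→1 ·f
i=24 'c': node 1→10 ·f
i=25 'c': node 10→11
i=26 'd': node 11→12
i=27 'd': node 12→13
i=28 'd': node 13→14  → match P2@[24:28]
i=29 'd': node 14→5 ·f
i=30 'c': node 5→10 ·f
i=31 'c': node 10→11
i=32 'b': node 11→15 ·f
i=33 'd': node 15→16
i=34 'c': node 16→17  → match P3@[31:34]
i=35 'b': node 17→15 ·f
i=36 'b': node 15→19 ·f
i=37 'a': node 19→1 ·f
i=38 'b': node 1→18 ·f
i=39 'd': node 18→4 ·f
i=40 'a': node 4→1 ·f
i=41 'e': node 1→2
i=42 'd': node 2→3  → match P0@[40:42]
i=43 'd': node 3→5 ·f
i=44 'd': node 5→5 ·f
i=45 'b': node 5→6
i=46 'b': node 6→7
i=47 'c': node 7→8
i=48 'c': node 8→9  → match P1@[43:48]
i=49 'b': node 9→15 ·f
i=50 'e': node 15→22 ·f
i=51 'a': node 22→23  → match P5@[49:51]
i=52 'b': node 23→18 ·f
i=53 'd': node 18→4 ·f
i=54 'd': node 4→5
i=55 'c': node 5→10 ·f
i=56 'b': node 10→15
i=57 'a': node 15→1 ·f
i=58 'd': node 1→4 ·f
i=59 'd': node 4→5
i=60 'b': node 5→6
i=61 'b': node 6→7
i=62 'c': node 7→8
i=63 'c': node 8→9  → match P1@[58:63]
i=64 'e': node 9→0 ·f
i=65 'e': node 0→0
i=66 'b': node 0→18
i=67 'e': node 18→22
i=68 'a': node 22→23  → match P5@[66:68]
i=69 'e': node 23→2 ·f
i=70 'e': node 2→0 ·f
i=71 'd': node 0→4
i=72 'c': node 4→10 ·f
i=73 'b': node 10→15
i=74 'd': node 15→16

All matches (sorted): [[4,4],[4,5],[17,1],[22,2],[28,2],[34,3],[42,0],[48,1],[51,5],[63,1],[68,5]]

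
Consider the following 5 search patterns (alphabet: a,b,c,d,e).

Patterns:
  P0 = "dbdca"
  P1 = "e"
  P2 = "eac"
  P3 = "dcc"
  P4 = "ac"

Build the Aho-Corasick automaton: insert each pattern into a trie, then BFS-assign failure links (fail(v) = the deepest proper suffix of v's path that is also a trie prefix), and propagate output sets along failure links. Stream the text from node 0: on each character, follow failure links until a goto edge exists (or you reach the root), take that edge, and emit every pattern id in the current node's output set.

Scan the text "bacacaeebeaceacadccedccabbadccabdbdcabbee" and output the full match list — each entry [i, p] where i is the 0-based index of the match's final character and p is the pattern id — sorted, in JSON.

Construct AC machine:
Trie nodes:
  0='ε' goto a→11 d→1 e→6
  1='d' goto b→2 c→9
  2='db' goto d→3
  3='dbd' goto c→4
  4='dbdc' goto a→5
  5='dbdca' goto ·  [P0 ends]
  6='e' goto a→7  [P1 ends]
  7='ea' goto c→8
  8='eac' goto ·  [P2 ends]
  9='dc' goto c→10
  10='dcc' goto ·  [P3 ends]
  11='a' goto c→12
  12='ac' goto ·  [P4 ends]

BFS fail/out derivation:
  n1('d'): parent n0 fail=0; on 'd' 0 → fail=0;  out ∅∪∅=∅
  n6('e'): parent n0 fail=0; on 'e' 0 → fail=0;  out {1}∪∅={1}
  n11('a'): parent n0 fail=0; on 'a' 0 → fail=0;  out ∅∪∅=∅
  n2('db'): parent n1 fail=0; on 'b' 0 → fail=0;  out ∅∪∅=∅
  n7('ea'): parent n6 fail=0; on 'a' 0 → fail=11;  out ∅∪∅=∅
  n9('dc'): parent n1 fail=0; on 'c' 0 → fail=0;  out ∅∪∅=∅
  n12('ac'): parent n11 fail=0; on 'c' 0 → fail=0;  out {4}∪∅={4}
  n3('dbd'): parent n2 fail=0; on 'd' 0 → fail=1;  out ∅∪∅=∅
  n8('eac'): parent n7 fail=11; on 'c' 11 → fail=12;  out {2}∪{4}={2,4}
  n10('dcc'): parent n9 fail=0; on 'c' 0 → fail=0;  out {3}∪∅={3}
  n4('dbdc'): parent n3 fail=1; on 'c' 1 → fail=9;  out ∅∪∅=∅
  n5('dbdca'): parent n4 fail=9; on 'a' 9→0 → fail=11;  out {0}∪∅={0}

Text stream:
[0] read 'b'  n0⇒n0
[1] read 'a'  n0⇒n11
[2] read 'c'  n11⇒n12  emit P4@[1:2]
[3] read 'a'  n12⇒n11 (fail-walked)
[4] read 'c'  n11⇒n12  emit P4@[3:4]
[5] read 'a'  n12⇒n11 (fail-walked)
[6] read 'e'  n11⇒n6 (fail-walked)  emit P1@[6:6]
[7] read 'e'  n6⇒n6 (fail-walked)  emit P1@[7:7]
[8] read 'b'  n6⇒n0 (fail-walked)
[9] read 'e'  n0⇒n6  emit P1@[9:9]
[10] read 'a'  n6⇒n7
[11] read 'c'  n7⇒n8  emit P2@[9:11],P4@[10:11]
[12] read 'e'  n8⇒n6 (fail-walked)  emit P1@[12:12]
[13] read 'a'  n6⇒n7
[14] read 'c'  n7⇒n8  emit P2@[12:14],P4@[13:14]
[15] read 'a'  n8⇒n11 (fail-walked)
[16] read 'd'  n11⇒n1 (fail-walked)
[17] read 'c'  n1⇒n9
[18] read 'c'  n9⇒n10  emit P3@[16:18]
[19] read 'e'  n10⇒n6 (fail-walked)  emit P1@[19:19]
[20] read 'd'  n6⇒n1 (fail-walked)
[21] read 'c'  n1⇒n9
[22] read 'c'  n9⇒n10  emit P3@[20:22]
[23] read 'a'  n10⇒n11 (fail-walked)
[24] read 'b'  n11⇒n0 (fail-walked)
[25] read 'b'  n0⇒n0
[26] read 'a'  n0⇒n11
[27] read 'd'  n11⇒n1 (fail-walked)
[28] read 'c'  n1⇒n9
[29] read 'c'  n9⇒n10  emit P3@[27:29]
[30] read 'a'  n10⇒n11 (fail-walked)
[31] read 'b'  n11⇒n0 (fail-walked)
[32] read 'd'  n0⇒n1
[33] read 'b'  n1⇒n2
[34] read 'd'  n2⇒n3
[35] read 'c'  n3⇒n4
[36] read 'a'  n4⇒n5  emit P0@[32:36]
[37] read 'b'  n5⇒n0 (fail-walked)
[38] read 'b'  n0⇒n0
[39] read 'e'  n0⇒n6  emit P1@[39:39]
[40] read 'e'  n6⇒n6 (fail-walked)  emit P1@[40:40]

Matches: [[2,4],[4,4],[6,1],[7,1],[9,1],[11,2],[11,4],[12,1],[14,2],[14,4],[18,3],[19,1],[22,3],[29,3],[36,0],[39,1],[40,1]]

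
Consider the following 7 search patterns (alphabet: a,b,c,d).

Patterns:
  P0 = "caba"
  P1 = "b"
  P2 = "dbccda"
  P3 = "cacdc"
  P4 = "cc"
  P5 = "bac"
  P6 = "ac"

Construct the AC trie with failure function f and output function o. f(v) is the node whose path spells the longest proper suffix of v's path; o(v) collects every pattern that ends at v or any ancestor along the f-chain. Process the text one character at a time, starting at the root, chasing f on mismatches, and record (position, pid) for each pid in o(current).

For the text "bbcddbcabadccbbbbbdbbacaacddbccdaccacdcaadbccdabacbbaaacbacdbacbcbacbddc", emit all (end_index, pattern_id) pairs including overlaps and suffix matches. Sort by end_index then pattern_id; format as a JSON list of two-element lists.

Construct AC machine:
Trie (insert patterns):
  n0 'ε': a→18 b→5 c→1 d→6
  n1 'c': a→2 c→15
  n2 'ca': b→3 c→12
  n3 'cab': a→4
  n4 'caba': ·  ←P0
  n5 'b': a→16  ←P1
  n6 'd': b→7
  n7 'db': c→8
  n8 'dbc': c→9
  n9 'dbcc': d→10
  n10 'dbccd': a→11
  n11 'dbccda': ·  ←P2
  n12 'cac': d→13
  n13 'cacd': c→14
  n14 'cacdc': ·  ←P3
  n15 'cc': ·  ←P4
  n16 'ba': c→17
  n17 'bac': ·  ←P5
  n18 'a': c→19
  n19 'ac': ·  ←P6

BFS fail/out derivation:
  fail(1) 'c': from fail(0)=0 chase 'c': 0 ⇒ 0;  out=∅∪out(0)=∅
  fail(5) 'b': from fail(0)=0 chase 'b': 0 ⇒ 0;  out={1}∪out(0)={1}
  fail(6) 'd': from fail(0)=0 chase 'd': 0 ⇒ 0;  out=∅∪out(0)=∅
  fail(18) 'a': from fail(0)=0 chase 'a': 0 ⇒ 0;  out=∅∪out(0)=∅
  fail(2) 'ca': from fail(1)=0 chase 'a': 0 ⇒ 18;  out=∅∪out(18)=∅
  fail(7) 'db': from fail(6)=0 chase 'b': 0 ⇒ 5;  out=∅∪out(5)={1}
  fail(15) 'cc': from fail(1)=0 chase 'c': 0 ⇒ 1;  out={4}∪out(1)={4}
  fail(16) 'ba': from fail(5)=0 chase 'a': 0 ⇒ 18;  out=∅∪out(18)=∅
  fail(19) 'ac': from fail(18)=0 chase 'c': 0 ⇒ 1;  out={6}∪out(1)={6}
  fail(3) 'cab': from fail(2)=18 chase 'b': 18→0 ⇒ 5;  out=∅∪out(5)={1}
  fail(8) 'dbc': from fail(7)=5 chase 'c': 5→0 ⇒ 1;  out=∅∪out(1)=∅
  fail(12) 'cac': from fail(2)=18 chase 'c': 18 ⇒ 19;  out=∅∪out(19)={6}
  fail(17) 'bac': from fail(16)=18 chase 'c': 18 ⇒ 19;  out={5}∪out(19)={5,6}
  fail(4) 'caba': from fail(3)=5 chase 'a': 5 ⇒ 16;  out={0}∪out(16)={0}
  fail(9) 'dbcc': from fail(8)=1 chase 'c': 1 ⇒ 15;  out=∅∪out(15)={4}
  fail(13) 'cacd': from fail(12)=19 chase 'd': 19→1→0 ⇒ 6;  out=∅∪out(6)=∅
  fail(10) 'dbccd': from fail(9)=15 chase 'd': 15→1→0 ⇒ 6;  out=∅∪out(6)=∅
  fail(14) 'cacdc': from fail(13)=6 chase 'c': 6→0 ⇒ 1;  out={3}∪out(1)={3}
  fail(11) 'dbccda': from fail(10)=6 chase 'a': 6→0 ⇒ 18;  out={2}∪out(18)={2}

Scan:
[0] read 'b'  n0⇒n5  ** P1@[0:0]
[1] read 'b'  n5⇒n5 (via fail)  ** P1@[1:1]
[2] read 'c'  n5⇒n1 (via fail)
[3] read 'd'  n1⇒n6 (via fail)
[4] read 'd'  n6⇒n6 (via fail)
[5] read 'b'  n6⇒n7  ** P1@[5:5]
[6] read 'c'  n7⇒n8
[7] read 'a'  n8⇒n2 (via fail)
[8] read 'b'  n2⇒n3  ** P1@[8:8]
[9] read 'a'  n3⇒n4  ** P0@[6:9]
[10] read 'd'  n4⇒n6 (via fail)
[11] read 'c'  n6⇒n1 (via fail)
[12] read 'c'  n1⇒n15  ** P4@[11:12]
[13] read 'b'  n15⇒n5 (via fail)  ** P1@[13:13]
[14] read 'b'  n5⇒n5 (via fail)  ** P1@[14:14]
[15] read 'b'  n5⇒n5 (via fail)  ** P1@[15:15]
[16] read 'b'  n5⇒n5 (via fail)  ** P1@[16:16]
[17] read 'b'  n5⇒n5 (via fail)  ** P1@[17:17]
[18] read 'd'  n5⇒n6 (via fail)
[19] read 'b'  n6⇒n7  ** P1@[19:19]
[20] read 'b'  n7⇒n5 (via fail)  ** P1@[20:20]
[21] read 'a'  n5⇒n16
[22] read 'c'  n16⇒n17  ** P5@[20:22],P6@[21:22]
[23] read 'a'  n17⇒n2 (via fail)
[24] read 'a'  n2⇒n18 (via fail)
[25] read 'c'  n18⇒n19  ** P6@[24:25]
[26] read 'd'  n19⇒n6 (via fail)
[27] read 'd'  n6⇒n6 (via fail)
[28] read 'b'  n6⇒n7  ** P1@[28:28]
[29] read 'c'  n7⇒n8
[30] read 'c'  n8⇒n9  ** P4@[29:30]
[31] read 'd'  n9⇒n10
[32] read 'a'  n10⇒n11  ** P2@[27:32]
[33] read 'c'  n11⇒n19 (via fail)  ** P6@[32:33]
[34] read 'c'  n19⇒n15 (via fail)  ** P4@[33:34]
[35] read 'a'  n15⇒n2 (via fail)
[36] read 'c'  n2⇒n12  ** P6@[35:36]
[37] read 'd'  n12⇒n13
[38] read 'c'  n13⇒n14  ** P3@[34:38]
[39] read 'a'  n14⇒n2 (via fail)
[40] read 'a'  n2⇒n18 (via fail)
[41] read 'd'  n18⇒n6 (via fail)
[42] read 'b'  n6⇒n7  ** P1@[42:42]
[43] read 'c'  n7⇒n8
[44] read 'c'  n8⇒n9  ** P4@[43:44]
[45] read 'd'  n9⇒n10
[46] read 'a'  n10⇒n11  ** P2@[41:46]
[47] read 'b'  n11⇒n5 (via fail)  ** P1@[47:47]
[48] read 'a'  n5⇒n16
[49] read 'c'  n16⇒n17  ** P5@[47:49],P6@[48:49]
[50] read 'b'  n17⇒n5 (via fail)  ** P1@[50:50]
[51] read 'b'  n5⇒n5 (via fail)  ** P1@[51:51]
[52] read 'a'  n5⇒n16
[53] read 'a'  n16⇒n18 (via fail)
[54] read 'a'  n18⇒n18 (via fail)
[55] read 'c'  n18⇒n19  ** P6@[54:55]
[56] read 'b'  n19⇒n5 (via fail)  ** P1@[56:56]
[57] read 'a'  n5⇒n16
[58] read 'c'  n16⇒n17  ** P5@[56:58],P6@[57:58]
[59] read 'd'  n17⇒n6 (via fail)
[60] read 'b'  n6⇒n7  ** P1@[60:60]
[61] read 'a'  n7⇒n16 (via fail)
[62] read 'c'  n16⇒n17  ** P5@[60:62],P6@[61:62]
[63] read 'b'  n17⇒n5 (via fail)  ** P1@[63:63]
[64] read 'c'  n5⇒n1 (via fail)
[65] read 'b'  n1⇒n5 (via fail)  ** P1@[65:65]
[66] read 'a'  n5⇒n16
[67] read 'c'  n16⇒n17  ** P5@[65:67],P6@[66:67]
[68] read 'b'  n17⇒n5 (via fail)  ** P1@[68:68]
[69] read 'd'  n5⇒n6 (via fail)
[70] read 'd'  n6⇒n6 (via fail)
[71] read 'c'  n6⇒n1 (via fail)

Result: [[0,1],[1,1],[5,1],[8,1],[9,0],[12,4],[13,1],[14,1],[15,1],[16,1],[17,1],[19,1],[20,1],[22,5],[22,6],[25,6],[28,1],[30,4],[32,2],[33,6],[34,4],[36,6],[38,3],[42,1],[44,4],[46,2],[47,1],[49,5],[49,6],[50,1],[51,1],[55,6],[56,1],[58,5],[58,6],[60,1],[62,5],[62,6],[63,1],[65,1],[67,5],[67,6],[68,1]]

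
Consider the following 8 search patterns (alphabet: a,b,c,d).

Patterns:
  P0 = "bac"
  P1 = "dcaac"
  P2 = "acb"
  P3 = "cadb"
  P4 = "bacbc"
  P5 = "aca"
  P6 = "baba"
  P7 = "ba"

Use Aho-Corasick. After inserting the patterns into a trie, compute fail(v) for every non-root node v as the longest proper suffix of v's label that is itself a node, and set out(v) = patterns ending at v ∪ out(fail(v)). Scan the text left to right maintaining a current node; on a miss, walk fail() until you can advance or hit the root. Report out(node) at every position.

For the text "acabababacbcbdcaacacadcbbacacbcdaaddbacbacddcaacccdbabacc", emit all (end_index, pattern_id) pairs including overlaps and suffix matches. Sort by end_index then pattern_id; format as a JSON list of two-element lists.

Build:
Trie (insert patterns):
  n0 'ε': a→9 b→1 c→12 d→4
  n1 'b': a→2
  n2 'ba': b→19 c→3  ←P7
  n3 'bac': b→16  ←P0
  n4 'd': c→5
  n5 'dc': a→6
  n6 'dca': a→7
  n7 'dcaa': c→8
  n8 'dcaac': ·  ←P1
  n9 'a': c→10
  n10 'ac': a→18 b→11
  n11 'acb': ·  ←P2
  n12 'c': a→13
  n13 'ca': d→14
  n14 'cad': b→15
  n15 'cadb': ·  ←P3
  n16 'bacb': c→17
  n17 'bacbc': ·  ←P4
  n18 'aca': ·  ←P5
  n19 'bab': a→20
  n20 'baba': ·  ←P6

BFS fail/out derivation:
  fail(1) 'b': from fail(0)=0 chase 'b': 0 ⇒ 0;  out=∅∪out(0)=∅
  fail(4) 'd': from fail(0)=0 chase 'd': 0 ⇒ 0;  out=∅∪out(0)=∅
  fail(9) 'a': from fail(0)=0 chase 'a': 0 ⇒ 0;  out=∅∪out(0)=∅
  fail(12) 'c': from fail(0)=0 chase 'c': 0 ⇒ 0;  out=∅∪out(0)=∅
  fail(2) 'ba': from fail(1)=0 chase 'a': 0 ⇒ 9;  out={7}∪out(9)={7}
  fail(5) 'dc': from fail(4)=0 chase 'c': 0 ⇒ 12;  out=∅∪out(12)=∅
  fail(10) 'ac': from fail(9)=0 chase 'c': 0 ⇒ 12;  out=∅∪out(12)=∅
  fail(13) 'ca': from fail(12)=0 chase 'a': 0 ⇒ 9;  out=∅∪out(9)=∅
  fail(3) 'bac': from fail(2)=9 chase 'c': 9 ⇒ 10;  out={0}∪out(10)={0}
  fail(6) 'dca': from fail(5)=12 chase 'a': 12 ⇒ 13;  out=∅∪out(13)=∅
  fail(11) 'acb': from fail(10)=12 chase 'b': 12→0 ⇒ 1;  out={2}∪out(1)={2}
  fail(14) 'cad': from fail(13)=9 chase 'd': 9→0 ⇒ 4;  out=∅∪out(4)=∅
  fail(18) 'aca': from fail(10)=12 chase 'a': 12 ⇒ 13;  out={5}∪out(13)={5}
  fail(19) 'bab': from fail(2)=9 chase 'b': 9→0 ⇒ 1;  out=∅∪out(1)=∅
  fail(7) 'dcaa': from fail(6)=13 chase 'a': 13→9→0 ⇒ 9;  out=∅∪out(9)=∅
  fail(15) 'cadb': from fail(14)=4 chase 'b': 4→0 ⇒ 1;  out={3}∪out(1)={3}
  fail(16) 'bacb': from fail(3)=10 chase 'b': 10 ⇒ 11;  out=∅∪out(11)={2}
  fail(20) 'baba': from fail(19)=1 chase 'a': 1 ⇒ 2;  out={6}∪out(2)={6,7}
  fail(8) 'dcaac': from fail(7)=9 chase 'c': 9 ⇒ 10;  out={1}∪out(10)={1}
  fail(17) 'bacbc': from fail(16)=11 chase 'c': 11→1→0 ⇒ 12;  out={4}∪out(12)={4}

Run:
i=0 'a': node 0→9
i=1 'c': node 9→10
i=2 'a': node 10→18  emit P5@[0:2]
i=3 'b': node 18→1 ·f
i=4 'a': node 1→2  emit P7@[3:4]
i=5 'b': node 2→19
i=6 'a': node 19→20  emit P6@[3:6],P7@[5:6]
i=7 'b': node 20→19 ·f
i=8 'a': node 19→20  emit P6@[5:8],P7@[7:8]
i=9 'c': node 20→3 ·f  emit P0@[7:9]
i=10 'b': node 3→16  emit P2@[8:10]
i=11 'c': node 16→17  emit P4@[7:11]
i=12 'b': node 17→1 ·f
i=13 'd': node 1→4 ·f
i=14 'c': node 4→5
i=15 'a': node 5→6
i=16 'a': node 6→7
i=17 'c': node 7→8  emit P1@[13:17]
i=18 'a': node 8→18 ·f  emit P5@[16:18]
i=19 'c': node 18→10 ·f
i=20 'a': node 10→18  emit P5@[18:20]
i=21 'd': node 18→14 ·f
i=22 'c': node 14→5 ·f
i=23 'b': node 5→1 ·f
i=24 'b': node 1→1 ·f
i=25 'a': node 1→2  emit P7@[24:25]
i=26 'c': node 2→3  emit P0@[24:26]
i=27 'a': node 3→18 ·f  emit P5@[25:27]
i=28 'c': node 18→10 ·f
i=29 'b': node 10→11  emit P2@[27:29]
i=30 'c': node 11→12 ·f
i=31 'd': node 12→4 ·f
i=32 'a': node 4→9 ·f
i=33 'a': node 9→9 ·f
i=34 'd': node 9→4 ·f
i=35 'd': node 4→4 ·f
i=36 'b': node 4→1 ·f
i=37 'a': node 1→2  emit P7@[36:37]
i=38 'c': node 2→3  emit P0@[36:38]
i=39 'b': node 3→16  emit P2@[37:39]
i=40 'a': node 16→2 ·f  emit P7@[39:40]
i=41 'c': node 2→3  emit P0@[39:41]
i=42 'd': node 3→4 ·f
i=43 'd': node 4→4 ·f
i=44 'c': node 4→5
i=45 'a': node 5→6
i=46 'a': node 6→7
i=47 'c': node 7→8  emit P1@[43:47]
i=48 'c': node 8→12 ·f
i=49 'c': node 12→12 ·f
i=50 'd': node 12→4 ·f
i=51 'b': node 4→1 ·f
i=52 'a': node 1→2  emit P7@[51:52]
i=53 'b': node 2→19
i=54 'a': node 19→20  emit P6@[51:54],P7@[53:54]
i=55 'c': node 20→3 ·f  emit P0@[53:55]
i=56 'c': node 3→12 ·f

Result: [[2,5],[4,7],[6,6],[6,7],[8,6],[8,7],[9,0],[10,2],[11,4],[17,1],[18,5],[20,5],[25,7],[26,0],[27,5],[29,2],[37,7],[38,0],[39,2],[40,7],[41,0],[47,1],[52,7],[54,6],[54,7],[55,0]]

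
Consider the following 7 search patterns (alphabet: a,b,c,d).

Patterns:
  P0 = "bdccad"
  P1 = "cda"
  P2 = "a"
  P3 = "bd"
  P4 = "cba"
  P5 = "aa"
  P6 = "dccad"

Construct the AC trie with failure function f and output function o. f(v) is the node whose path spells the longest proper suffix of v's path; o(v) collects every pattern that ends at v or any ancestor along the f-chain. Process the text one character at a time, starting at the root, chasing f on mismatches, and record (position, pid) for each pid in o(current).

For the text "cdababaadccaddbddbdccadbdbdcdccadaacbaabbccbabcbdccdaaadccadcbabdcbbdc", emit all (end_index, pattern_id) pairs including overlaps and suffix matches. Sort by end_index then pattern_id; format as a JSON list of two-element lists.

Construct AC machine:
Trie (insert patterns):
  0='ε' goto a→10 b→1 c→7 d→14
  1='b' goto d→2
  2='bd' goto c→3  ←P3
  3='bdc' goto c→4
  4='bdcc' goto a→5
  5='bdcca' goto d→6
  6='bdccad' goto ·  ←P0
  7='c' goto b→11 d→8
  8='cd' goto a→9
  9='cda' goto ·  ←P1
  10='a' goto a→13  ←P2
  11='cb' goto a→12
  12='cba' goto ·  ←P4
  13='aa' goto ·  ←P5
  14='d' goto c→15
  15='dc' goto c→16
  16='dcc' goto a→17
  17='dcca' goto d→18
  18='dccad' goto ·  ←P6

Failure links (BFS by depth):
  n1('b'): parent n0 fail=0; on 'b' 0 → fail=0;  out ∅∪∅=∅
  n7('c'): parent n0 fail=0; on 'c' 0 → fail=0;  out ∅∪∅=∅
  n10('a'): parent n0 fail=0; on 'a' 0 → fail=0;  out {2}∪∅={2}
  n14('d'): parent n0 fail=0; on 'd' 0 → fail=0;  out ∅∪∅=∅
  n2('bd'): parent n1 fail=0; on 'd' 0 → fail=14;  out {3}∪∅={3}
  n8('cd'): parent n7 fail=0; on 'd' 0 → fail=14;  out ∅∪∅=∅
  n11('cb'): parent n7 fail=0; on 'b' 0 → fail=1;  out ∅∪∅=∅
  n13('aa'): parent n10 fail=0; on 'a' 0 → fail=10;  out {5}∪{2}={2,5}
  n15('dc'): parent n14 fail=0; on 'c' 0 → fail=7;  out ∅∪∅=∅
  n3('bdc'): parent n2 fail=14; on 'c' 14 → fail=15;  out ∅∪∅=∅
  n9('cda'): parent n8 fail=14; on 'a' 14→0 → fail=10;  out {1}∪{2}={1,2}
  n12('cba'): parent n11 fail=1; on 'a' 1→0 → fail=10;  out {4}∪{2}={2,4}
  n16('dcc'): parent n15 fail=7; on 'c' 7→0 → fail=7;  out ∅∪∅=∅
  n4('bdcc'): parent n3 fail=15; on 'c' 15 → fail=16;  out ∅∪∅=∅
  n17('dcca'): parent n16 fail=7; on 'a' 7→0 → fail=10;  out ∅∪{2}={2}
  n5('bdcca'): parent n4 fail=16; on 'a' 16 → fail=17;  out ∅∪{2}={2}
  n18('dccad'): parent n17 fail=10; on 'd' 10→0 → fail=14;  out {6}∪∅={6}
  n6('bdccad'): parent n5 fail=17; on 'd' 17 → fail=18;  out {0}∪{6}={0,6}

Run:
pos 0 'c': at 7
pos 1 'd': at 8
pos 2 'a': at 9  → match P1@[0:2],P2@[2:2]
pos 3 'b': at 1 ·f
pos 4 'a': at 10 ·f  → match P2@[4:4]
pos 5 'b': at 1 ·f
pos 6 'a': at 10 ·f  → match P2@[6:6]
pos 7 'a': at 13  → match P2@[7:7],P5@[6:7]
pos 8 'd': at 14 ·f
pos 9 'c': at 15
pos 10 'c': at 16
pos 11 'a': at 17  → match P2@[11:11]
pos 12 'd': at 18  → match P6@[8:12]
pos 13 'd': at 14 ·f
pos 14 'b': at 1 ·f
pos 15 'd': at 2  → match P3@[14:15]
pos 16 'd': at 14 ·f
pos 17 'b': at 1 ·f
pos 18 'd': at 2  → match P3@[17:18]
pos 19 'c': at 3
pos 20 'c': at 4
pos 21 'a': at 5  → match P2@[21:21]
pos 22 'd': at 6  → match P0@[17:22],P6@[18:22]
pos 23 'b': at 1 ·f
pos 24 'd': at 2  → match P3@[23:24]
pos 25 'b': at 1 ·f
pos 26 'd': at 2  → match P3@[25:26]
pos 27 'c': at 3
pos 28 'd': at 8 ·f
pos 29 'c': at 15 ·f
pos 30 'c': at 16
pos 31 'a': at 17  → match P2@[31:31]
pos 32 'd': at 18  → match P6@[28:32]
pos 33 'a': at 10 ·f  → match P2@[33:33]
pos 34 'a': at 13  → match P2@[34:34],P5@[33:34]
pos 35 'c': at 7 ·f
pos 36 'b': at 11
pos 37 'a': at 12  → match P2@[37:37],P4@[35:37]
pos 38 'a': at 13 ·f  → match P2@[38:38],P5@[37:38]
pos 39 'b': at 1 ·f
pos 40 'b': at 1 ·f
pos 41 'c': at 7 ·f
pos 42 'c': at 7 ·f
pos 43 'b': at 11
pos 44 'a': at 12  → match P2@[44:44],P4@[42:44]
pos 45 'b': at 1 ·f
pos 46 'c': at 7 ·f
pos 47 'b': at 11
pos 48 'd': at 2 ·f  → match P3@[47:48]
pos 49 'c': at 3
pos 50 'c': at 4
pos 51 'd': at 8 ·f
pos 52 'a': at 9  → match P1@[50:52],P2@[52:52]
pos 53 'a': at 13 ·f  → match P2@[53:53],P5@[52:53]
pos 54 'a': at 13 ·f  → match P2@[54:54],P5@[53:54]
pos 55 'd': at 14 ·f
pos 56 'c': at 15
pos 57 'c': at 16
pos 58 'a': at 17  → match P2@[58:58]
pos 59 'd': at 18  → match P6@[55:59]
pos 60 'c': at 15 ·f
pos 61 'b': at 11 ·f
pos 62 'a': at 12  → match P2@[62:62],P4@[60:62]
pos 63 'b': at 1 ·f
pos 64 'd': at 2  → match P3@[63:64]
pos 65 'c': at 3
pos 66 'b': at 11 ·f
pos 67 'b': at 1 ·f
pos 68 'd': at 2  → match P3@[67:68]
pos 69 'c': at 3

Result: [[2,1],[2,2],[4,2],[6,2],[7,2],[7,5],[11,2],[12,6],[15,3],[18,3],[21,2],[22,0],[22,6],[24,3],[26,3],[31,2],[32,6],[33,2],[34,2],[34,5],[37,2],[37,4],[38,2],[38,5],[44,2],[44,4],[48,3],[52,1],[52,2],[53,2],[53,5],[54,2],[54,5],[58,2],[59,6],[62,2],[62,4],[64,3],[68,3]]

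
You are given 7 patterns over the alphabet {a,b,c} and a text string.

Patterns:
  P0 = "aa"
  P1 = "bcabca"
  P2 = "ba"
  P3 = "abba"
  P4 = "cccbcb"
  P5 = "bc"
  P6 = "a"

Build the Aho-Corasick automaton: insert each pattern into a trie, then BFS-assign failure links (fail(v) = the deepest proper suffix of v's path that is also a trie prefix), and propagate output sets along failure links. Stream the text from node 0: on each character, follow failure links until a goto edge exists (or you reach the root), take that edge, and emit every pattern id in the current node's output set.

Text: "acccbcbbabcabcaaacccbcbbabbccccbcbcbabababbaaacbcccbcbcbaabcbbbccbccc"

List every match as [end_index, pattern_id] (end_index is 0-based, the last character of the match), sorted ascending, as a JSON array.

Construct AC machine:
Trie (insert patterns):
  0='ε' goto a→1 b→3 c→13
  1='a' goto a→2 b→10  [P6 ends]
  2='aa' goto ·  [P0 ends]
  3='b' goto a→9 c→4
  4='bc' goto a→5  [P5 ends]
  5='bca' goto b→6
  6='bcab' goto c→7
  7='bcabc' goto a→8
  8='bcabca' goto ·  [P1 ends]
  9='ba' goto ·  [P2 ends]
  10='ab' goto b→11
  11='abb' goto a→12
  12='abba' goto ·  [P3 ends]
  13='c' goto c→14
  14='cc' goto c→15
  15='ccc' goto b→16
  16='cccb' goto c→17
  17='cccbc' goto b→18
  18='cccbcb' goto ·  [P4 ends]

Failure links (BFS by depth):
  n1('a'): parent n0 fail=0; on 'a' 0 → fail=0;  out {6}∪∅={6}
  n3('b'): parent n0 fail=0; on 'b' 0 → fail=0;  out ∅∪∅=∅
  n13('c'): parent n0 fail=0; on 'c' 0 → fail=0;  out ∅∪∅=∅
  n2('aa'): parent n1 fail=0; on 'a' 0 → fail=1;  out {0}∪{6}={0,6}
  n4('bc'): parent n3 fail=0; on 'c' 0 → fail=13;  out {5}∪∅={5}
  n9('ba'): parent n3 fail=0; on 'a' 0 → fail=1;  out {2}∪{6}={2,6}
  n10('ab'): parent n1 fail=0; on 'b' 0 → fail=3;  out ∅∪∅=∅
  n14('cc'): parent n13 fail=0; on 'c' 0 → fail=13;  out ∅∪∅=∅
  n5('bca'): parent n4 fail=13; on 'a' 13→0 → fail=1;  out ∅∪{6}={6}
  n11('abb'): parent n10 fail=3; on 'b' 3→0 → fail=3;  out ∅∪∅=∅
  n15('ccc'): parent n14 fail=13; on 'c' 13 → fail=14;  out ∅∪∅=∅
  n6('bcab'): parent n5 fail=1; on 'b' 1 → fail=10;  out ∅∪∅=∅
  n12('abba'): parent n11 fail=3; on 'a' 3 → fail=9;  out {3}∪{2,6}={2,3,6}
  n16('cccb'): parent n15 fail=14; on 'b' 14→13→0 → fail=3;  out ∅∪∅=∅
  n7('bcabc'): parent n6 fail=10; on 'c' 10→3 → fail=4;  out ∅∪{5}={5}
  n17('cccbc'): parent n16 fail=3; on 'c' 3 → fail=4;  out ∅∪{5}={5}
  n8('bcabca'): parent n7 fail=4; on 'a' 4 → fail=5;  out {1}∪{6}={1,6}
  n18('cccbcb'): parent n17 fail=4; on 'b' 4→13→0 → fail=3;  out {4}∪∅={4}

Run:
pos 0 'a': at 1  emit P6@[0:0]
pos 1 'c': at 13 (fail-walked)
pos 2 'c': at 14
pos 3 'c': at 15
pos 4 'b': at 16
pos 5 'c': at 17  emit P5@[4:5]
pos 6 'b': at 18  emit P4@[1:6]
pos 7 'b': at 3 (fail-walked)
pos 8 'a': at 9  emit P2@[7:8],P6@[8:8]
pos 9 'b': at 10 (fail-walked)
pos 10 'c': at 4 (fail-walked)  emit P5@[9:10]
pos 11 'a': at 5  emit P6@[11:11]
pos 12 'b': at 6
pos 13 'c': at 7  emit P5@[12:13]
pos 14 'a': at 8  emit P1@[9:14],P6@[14:14]
pos 15 'a': at 2 (fail-walked)  emit P0@[14:15],P6@[15:15]
pos 16 'a': at 2 (fail-walked)  emit P0@[15:16],P6@[16:16]
pos 17 'c': at 13 (fail-walked)
pos 18 'c': at 14
pos 19 'c': at 15
pos 20 'b': at 16
pos 21 'c': at 17  emit P5@[20:21]
pos 22 'b': at 18  emit P4@[17:22]
pos 23 'b': at 3 (fail-walked)
pos 24 'a': at 9  emit P2@[23:24],P6@[24:24]
pos 25 'b': at 10 (fail-walked)
pos 26 'b': at 11
pos 27 'c': at 4 (fail-walked)  emit P5@[26:27]
pos 28 'c': at 14 (fail-walked)
pos 29 'c': at 15
pos 30 'c': at 15 (fail-walked)
pos 31 'b': at 16
pos 32 'c': at 17  emit P5@[31:32]
pos 33 'b': at 18  emit P4@[28:33]
pos 34 'c': at 4 (fail-walked)  emit P5@[33:34]
pos 35 'b': at 3 (fail-walked)
pos 36 'a': at 9  emit P2@[35:36],P6@[36:36]
pos 37 'b': at 10 (fail-walked)
pos 38 'a': at 9 (fail-walked)  emit P2@[37:38],P6@[38:38]
pos 39 'b': at 10 (fail-walked)
pos 40 'a': at 9 (fail-walked)  emit P2@[39:40],P6@[40:40]
pos 41 'b': at 10 (fail-walked)
pos 42 'b': at 11
pos 43 'a': at 12  emit P2@[42:43],P3@[40:43],P6@[43:43]
pos 44 'a': at 2 (fail-walked)  emit P0@[43:44],P6@[44:44]
pos 45 'a': at 2 (fail-walked)  emit P0@[44:45],P6@[45:45]
pos 46 'c': at 13 (fail-walked)
pos 47 'b': at 3 (fail-walked)
pos 48 'c': at 4  emit P5@[47:48]
pos 49 'c': at 14 (fail-walked)
pos 50 'c': at 15
pos 51 'b': at 16
pos 52 'c': at 17  emit P5@[51:52]
pos 53 'b': at 18  emit P4@[48:53]
pos 54 'c': at 4 (fail-walked)  emit P5@[53:54]
pos 55 'b': at 3 (fail-walked)
pos 56 'a': at 9  emit P2@[55:56],P6@[56:56]
pos 57 'a': at 2 (fail-walked)  emit P0@[56:57],P6@[57:57]
pos 58 'b': at 10 (fail-walked)
pos 59 'c': at 4 (fail-walked)  emit P5@[58:59]
pos 60 'b': at 3 (fail-walked)
pos 61 'b': at 3 (fail-walked)
pos 62 'b': at 3 (fail-walked)
pos 63 'c': at 4  emit P5@[62:63]
pos 64 'c': at 14 (fail-walked)
pos 65 'b': at 3 (fail-walked)
pos 66 'c': at 4  emit P5@[65:66]
pos 67 'c': at 14 (fail-walked)
pos 68 'c': at 15

Matches: [[0,6],[5,5],[6,4],[8,2],[8,6],[10,5],[11,6],[13,5],[14,1],[14,6],[15,0],[15,6],[16,0],[16,6],[21,5],[22,4],[24,2],[24,6],[27,5],[32,5],[33,4],[34,5],[36,2],[36,6],[38,2],[38,6],[40,2],[40,6],[43,2],[43,3],[43,6],[44,0],[44,6],[45,0],[45,6],[48,5],[52,5],[53,4],[54,5],[56,2],[56,6],[57,0],[57,6],[59,5],[63,5],[66,5]]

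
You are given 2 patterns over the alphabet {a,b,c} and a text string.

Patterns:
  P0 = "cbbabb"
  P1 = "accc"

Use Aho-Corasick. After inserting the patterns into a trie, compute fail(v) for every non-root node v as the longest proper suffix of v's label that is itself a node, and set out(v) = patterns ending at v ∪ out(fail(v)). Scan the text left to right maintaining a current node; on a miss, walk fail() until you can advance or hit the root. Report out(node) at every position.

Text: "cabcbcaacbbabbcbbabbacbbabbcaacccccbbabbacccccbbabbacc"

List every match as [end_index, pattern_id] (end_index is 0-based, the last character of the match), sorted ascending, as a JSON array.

Build:
Trie (insert patterns):
  0='ε' goto a→7 c→1
  1='c' goto b→2
  2='cb' goto b→3
  3='cbb' goto a→4
  4='cbba' goto b→5
  5='cbbab' goto b→6
  6='cbbabb' goto ·  [P0 ends]
  7='a' goto c→8
  8='ac' goto c→9
  9='acc' goto c→10
  10='accc' goto ·  [P1 ends]

BFS fail/out derivation:
  n1('c'): parent n0 fail=0; on 'c' 0 → fail=0;  out ∅∪∅=∅
  n7('a'): parent n0 fail=0; on 'a' 0 → fail=0;  out ∅∪∅=∅
  n2('cb'): parent n1 fail=0; on 'b' 0 → fail=0;  out ∅∪∅=∅
  n8('ac'): parent n7 fail=0; on 'c' 0 → fail=1;  out ∅∪∅=∅
  n3('cbb'): parent n2 fail=0; on 'b' 0 → fail=0;  out ∅∪∅=∅
  n9('acc'): parent n8 fail=1; on 'c' 1→0 → fail=1;  out ∅∪∅=∅
  n4('cbba'): parent n3 fail=0; on 'a' 0 → fail=7;  out ∅∪∅=∅
  n10('accc'): parent n9 fail=1; on 'c' 1→0 → fail=1;  out {1}∪∅={1}
  n5('cbbab'): parent n4 fail=7; on 'b' 7→0 → fail=0;  out ∅∪∅=∅
  n6('cbbabb'): parent n5 fail=0; on 'b' 0 → fail=0;  out {0}∪∅={0}

Text stream:
[0] read 'c'  n0⇒n1
[1] read 'a'  n1⇒n7 ·f
[2] read 'b'  n7⇒n0 ·f
[3] read 'c'  n0⇒n1
[4] read 'b'  n1⇒n2
[5] read 'c'  n2⇒n1 ·f
[6] read 'a'  n1⇒n7 ·f
[7] read 'a'  n7⇒n7 ·f
[8] read 'c'  n7⇒n8
[9] read 'b'  n8⇒n2 ·f
[10] read 'b'  n2⇒n3
[11] read 'a'  n3⇒n4
[12] read 'b'  n4⇒n5
[13] read 'b'  n5⇒n6  → match P0@[8:13]
[14] read 'c'  n6⇒n1 ·f
[15] read 'b'  n1⇒n2
[16] read 'b'  n2⇒n3
[17] read 'a'  n3⇒n4
[18] read 'b'  n4⇒n5
[19] read 'b'  n5⇒n6  → match P0@[14:19]
[20] read 'a'  n6⇒n7 ·f
[21] read 'c'  n7⇒n8
[22] read 'b'  n8⇒n2 ·f
[23] read 'b'  n2⇒n3
[24] read 'a'  n3⇒n4
[25] read 'b'  n4⇒n5
[26] read 'b'  n5⇒n6  → match P0@[21:26]
[27] read 'c'  n6⇒n1 ·f
[28] read 'a'  n1⇒n7 ·f
[29] read 'a'  n7⇒n7 ·f
[30] read 'c'  n7⇒n8
[31] read 'c'  n8⇒n9
[32] read 'c'  n9⇒n10  → match P1@[29:32]
[33] read 'c'  n10⇒n1 ·f
[34] read 'c'  n1⇒n1 ·f
[35] read 'b'  n1⇒n2
[36] read 'b'  n2⇒n3
[37] read 'a'  n3⇒n4
[38] read 'b'  n4⇒n5
[39] read 'b'  n5⇒n6  → match P0@[34:39]
[40] read 'a'  n6⇒n7 ·f
[41] read 'c'  n7⇒n8
[42] read 'c'  n8⇒n9
[43] read 'c'  n9⇒n10  → match P1@[40:43]
[44] read 'c'  n10⇒n1 ·f
[45] read 'c'  n1⇒n1 ·f
[46] read 'b'  n1⇒n2
[47] read 'b'  n2⇒n3
[48] read 'a'  n3⇒n4
[49] read 'b'  n4⇒n5
[50] read 'b'  n5⇒n6  → match P0@[45:50]
[51] read 'a'  n6⇒n7 ·f
[52] read 'c'  n7⇒n8
[53] read 'c'  n8⇒n9

All matches (sorted): [[13,0],[19,0],[26,0],[32,1],[39,0],[43,1],[50,0]]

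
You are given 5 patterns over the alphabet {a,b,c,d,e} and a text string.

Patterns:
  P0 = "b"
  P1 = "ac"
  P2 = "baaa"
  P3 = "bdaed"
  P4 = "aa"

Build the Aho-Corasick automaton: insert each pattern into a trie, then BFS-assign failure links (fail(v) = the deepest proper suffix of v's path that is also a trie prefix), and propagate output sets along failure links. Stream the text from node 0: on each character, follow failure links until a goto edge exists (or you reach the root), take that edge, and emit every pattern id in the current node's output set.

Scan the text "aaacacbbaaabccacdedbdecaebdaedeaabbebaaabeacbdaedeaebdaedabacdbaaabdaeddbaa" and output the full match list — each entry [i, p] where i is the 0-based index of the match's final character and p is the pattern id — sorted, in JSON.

Build automaton:
Trie nodes:
  0='ε' goto a→2 b→1
  1='b' goto a→4 d→7  [P0 ends]
  2='a' goto a→11 c→3
  3='ac' goto ·  [P1 ends]
  4='ba' goto a→5
  5='baa' goto a→6
  6='baaa' goto ·  [P2 ends]
  7='bd' goto a→8
  8='bda' goto e→9
  9='bdae' goto d→10
  10='bdaed' goto ·  [P3 ends]
  11='aa' goto ·  [P4 ends]

BFS fail/out derivation:
  n1('b'): parent n0 fail=0; on 'b' 0 → fail=0;  out {0}∪∅={0}
  n2('a'): parent n0 fail=0; on 'a' 0 → fail=0;  out ∅∪∅=∅
  n3('ac'): parent n2 fail=0; on 'c' 0 → fail=0;  out {1}∪∅={1}
  n4('ba'): parent n1 fail=0; on 'a' 0 → fail=2;  out ∅∪∅=∅
  n7('bd'): parent n1 fail=0; on 'd' 0 → fail=0;  out ∅∪∅=∅
  n11('aa'): parent n2 fail=0; on 'a' 0 → fail=2;  out {4}∪∅={4}
  n5('baa'): parent n4 fail=2; on 'a' 2 → fail=11;  out ∅∪{4}={4}
  n8('bda'): parent n7 fail=0; on 'a' 0 → fail=2;  out ∅∪∅=∅
  n6('baaa'): parent n5 fail=11; on 'a' 11→2 → fail=11;  out {2}∪{4}={2,4}
  n9('bdae'): parent n8 fail=2; on 'e' 2→0 → fail=0;  out ∅∪∅=∅
  n10('bdaed'): parent n9 fail=0; on 'd' 0 → fail=0;  out {3}∪∅={3}

Run:
i=0 'a': node 0→2
i=1 'a': node 2→11  ** P4@[0:1]
i=2 'a': node 11→11 (via fail)  ** P4@[1:2]
i=3 'c': node 11→3 (via fail)  ** P1@[2:3]
i=4 'a': node 3→2 (via fail)
i=5 'c': node 2→3  ** P1@[4:5]
i=6 'b': node 3→1 (via fail)  ** P0@[6:6]
i=7 'b': node 1→1 (via fail)  ** P0@[7:7]
i=8 'a': node 1→4
i=9 'a': node 4→5  ** P4@[8:9]
i=10 'a': node 5→6  ** P2@[7:10],P4@[9:10]
i=11 'b': node 6→1 (via fail)  ** P0@[11:11]
i=12 'c': node 1→0 (via fail)
i=13 'c': node 0→0
i=14 'a': node 0→2
i=15 'c': node 2→3  ** P1@[14:15]
i=16 'd': node 3→0 (via fail)
i=17 'e': node 0→0
i=18 'd': node 0→0
i=19 'b': node 0→1  ** P0@[19:19]
i=20 'd': node 1→7
i=21 'e': node 7→0 (via fail)
i=22 'c': node 0→0
i=23 'a': node 0→2
i=24 'e': node 2→0 (via fail)
i=25 'b': node 0→1  ** P0@[25:25]
i=26 'd': node 1→7
i=27 'a': node 7→8
i=28 'e': node 8→9
i=29 'd': node 9→10  ** P3@[25:29]
i=30 'e': node 10→0 (via fail)
i=31 'a': node 0→2
i=32 'a': node 2→11  ** P4@[31:32]
i=33 'b': node 11→1 (via fail)  ** P0@[33:33]
i=34 'b': node 1→1 (via fail)  ** P0@[34:34]
i=35 'e': node 1→0 (via fail)
i=36 'b': node 0→1  ** P0@[36:36]
i=37 'a': node 1→4
i=38 'a': node 4→5  ** P4@[37:38]
i=39 'a': node 5→6  ** P2@[36:39],P4@[38:39]
i=40 'b': node 6→1 (via fail)  ** P0@[40:40]
i=41 'e': node 1→0 (via fail)
i=42 'a': node 0→2
i=43 'c': node 2→3  ** P1@[42:43]
i=44 'b': node 3→1 (via fail)  ** P0@[44:44]
i=45 'd': node 1→7
i=46 'a': node 7→8
i=47 'e': node 8→9
i=48 'd': node 9→10  ** P3@[44:48]
i=49 'e': node 10→0 (via fail)
i=50 'a': node 0→2
i=51 'e': node 2→0 (via fail)
i=52 'b': node 0→1  ** P0@[52:52]
i=53 'd': node 1→7
i=54 'a': node 7→8
i=55 'e': node 8→9
i=56 'd': node 9→10  ** P3@[52:56]
i=57 'a': node 10→2 (via fail)
i=58 'b': node 2→1 (via fail)  ** P0@[58:58]
i=59 'a': node 1→4
i=60 'c': node 4→3 (via fail)  ** P1@[59:60]
i=61 'd': node 3→0 (via fail)
i=62 'b': node 0→1  ** P0@[62:62]
i=63 'a': node 1→4
i=64 'a': node 4→5  ** P4@[63:64]
i=65 'a': node 5→6  ** P2@[62:65],P4@[64:65]
i=66 'b': node 6→1 (via fail)  ** P0@[66:66]
i=67 'd': node 1→7
i=68 'a': node 7→8
i=69 'e': node 8→9
i=70 'd': node 9→10  ** P3@[66:70]
i=71 'd': node 10→0 (via fail)
i=72 'b': node 0→1  ** P0@[72:72]
i=73 'a': node 1→4
i=74 'a': node 4→5  ** P4@[73:74]

Result: [[1,4],[2,4],[3,1],[5,1],[6,0],[7,0],[9,4],[10,2],[10,4],[11,0],[15,1],[19,0],[25,0],[29,3],[32,4],[33,0],[34,0],[36,0],[38,4],[39,2],[39,4],[40,0],[43,1],[44,0],[48,3],[52,0],[56,3],[58,0],[60,1],[62,0],[64,4],[65,2],[65,4],[66,0],[70,3],[72,0],[74,4]]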